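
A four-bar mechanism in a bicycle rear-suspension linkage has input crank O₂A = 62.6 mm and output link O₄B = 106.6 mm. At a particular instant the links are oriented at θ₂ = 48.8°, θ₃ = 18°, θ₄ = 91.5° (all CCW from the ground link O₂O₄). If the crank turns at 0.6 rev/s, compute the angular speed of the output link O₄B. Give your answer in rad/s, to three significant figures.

ω₂ = 3.77 rad/s (from 0.6 rev/s).
Differentiating the loop-closure r₂e^{iθ₂}+r₃e^{iθ₃}=r₁+r₄e^{iθ₄} gives r₂ω₂e^{iθ₂}+r₃ω₃e^{iθ₃}=r₄ω₄e^{iθ₄}.
Eliminating the other unknown: ω₄ = r₂ω₂ sin(θ₂−θ₃) / [r₄ sin(θ₄−θ₃)].
Numerator sine = +0.51204; denominator sine = +0.95882.
Result = 0.0626·3.77·(+0.51204) / (0.1066·(+0.95882)) = +1.1823 rad/s; magnitude 1.1823 rad/s.

1.18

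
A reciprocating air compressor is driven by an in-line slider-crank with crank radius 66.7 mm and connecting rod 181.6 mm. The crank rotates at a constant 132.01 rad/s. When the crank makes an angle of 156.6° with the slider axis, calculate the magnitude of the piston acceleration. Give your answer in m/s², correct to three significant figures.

763

ω = 132 rad/s
x(θ) = r cosθ + √(L² − r² sin²θ); with ω constant, a = ω²·d²x/dθ².
d²x/dθ² = −r cosθ − r²(cos2θ)/√u − r⁴ sin²2θ/(4u^{3/2}),  u = L² − r² sin²θ = 0.0322769 m².
Substituting r = 0.0667 m, L = 0.1816 m, θ = 156.6°: d²x/dθ² = +0.043809 m.
a = ω²·d²x/dθ² = (132)²·(+0.043809) = +763.45 m/s²;  |a| = 763.45 m/s².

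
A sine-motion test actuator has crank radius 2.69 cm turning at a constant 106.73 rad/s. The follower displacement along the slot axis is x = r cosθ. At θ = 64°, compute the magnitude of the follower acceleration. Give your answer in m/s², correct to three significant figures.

ω = 106.7 rad/s
x = r cosθ ⇒ ẍ = −rω² cosθ (ω constant).
|a| = rω²|cosθ| = 0.0269·(106.7)²·|cos 64°| = 134.33 m/s².

134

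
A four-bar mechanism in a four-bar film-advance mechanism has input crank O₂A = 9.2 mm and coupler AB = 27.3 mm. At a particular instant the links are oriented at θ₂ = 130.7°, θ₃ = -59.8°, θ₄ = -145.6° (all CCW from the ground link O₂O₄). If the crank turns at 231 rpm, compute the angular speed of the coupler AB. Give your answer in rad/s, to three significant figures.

ω₂ = 24.19 rad/s (from 231 rpm).
Differentiating the loop-closure r₂e^{iθ₂}+r₃e^{iθ₃}=r₁+r₄e^{iθ₄} gives r₂ω₂e^{iθ₂}+r₃ω₃e^{iθ₃}=r₄ω₄e^{iθ₄}.
Eliminating the other unknown: ω₃ = r₂ω₂ sin(θ₄−θ₂) / [r₃ sin(θ₃−θ₄)].
Numerator sine = +0.99396; denominator sine = +0.99731.
Result = 0.0092·24.19·(+0.99396) / (0.0273·(+0.99731)) = +8.1246 rad/s; magnitude 8.1246 rad/s.

8.12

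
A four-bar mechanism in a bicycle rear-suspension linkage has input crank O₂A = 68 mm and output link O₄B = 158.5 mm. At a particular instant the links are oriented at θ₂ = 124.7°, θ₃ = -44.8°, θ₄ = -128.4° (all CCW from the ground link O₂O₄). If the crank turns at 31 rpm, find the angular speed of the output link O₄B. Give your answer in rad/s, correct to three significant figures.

ω₂ = 3.246 rad/s (from 31 rpm).
Differentiating the loop-closure r₂e^{iθ₂}+r₃e^{iθ₃}=r₁+r₄e^{iθ₄} gives r₂ω₂e^{iθ₂}+r₃ω₃e^{iθ₃}=r₄ω₄e^{iθ₄}.
Eliminating the other unknown: ω₄ = r₂ω₂ sin(θ₂−θ₃) / [r₄ sin(θ₄−θ₃)].
Numerator sine = +0.18224; denominator sine = -0.99377.
Result = 0.068·3.246·(+0.18224) / (0.1585·(-0.99377)) = -0.2554 rad/s; magnitude 0.2554 rad/s.

0.255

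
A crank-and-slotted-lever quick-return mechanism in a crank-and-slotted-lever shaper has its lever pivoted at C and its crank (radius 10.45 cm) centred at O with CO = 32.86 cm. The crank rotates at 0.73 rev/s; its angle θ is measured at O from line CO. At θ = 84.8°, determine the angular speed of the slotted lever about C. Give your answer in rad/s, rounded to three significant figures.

ω = 4.587 rad/s (from 0.73 rev/s).
Crank pin A relative to C: A = (d + r cosθ, r sinθ); lever angle φ = atan2(r sinθ, d + r cosθ).
Differentiating tanφ: φ̇ = rω(d cosθ + r)/(d² + r² + 2dr cosθ).
d² + r² + 2dr cosθ = |CA|² = 0.125123 m²;  d cosθ + r = +0.13428 m.
|ω_lever| = |0.1045·4.587·+0.13428| / 0.125123 = 0.5144 rad/s.

0.514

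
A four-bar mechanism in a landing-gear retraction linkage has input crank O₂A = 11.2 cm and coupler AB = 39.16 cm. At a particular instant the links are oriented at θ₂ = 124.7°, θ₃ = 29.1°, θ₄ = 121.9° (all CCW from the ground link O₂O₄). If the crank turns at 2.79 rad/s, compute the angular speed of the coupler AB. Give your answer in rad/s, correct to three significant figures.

ω₂ = 2.79 rad/s
Differentiating the loop-closure r₂e^{iθ₂}+r₃e^{iθ₃}=r₁+r₄e^{iθ₄} gives r₂ω₂e^{iθ₂}+r₃ω₃e^{iθ₃}=r₄ω₄e^{iθ₄}.
Eliminating the other unknown: ω₃ = r₂ω₂ sin(θ₄−θ₂) / [r₃ sin(θ₃−θ₄)].
Numerator sine = -0.04885; denominator sine = -0.99881.
Result = 0.112·2.79·(-0.04885) / (0.3916·(-0.99881)) = +0.039027 rad/s; magnitude 0.039027 rad/s.

0.0390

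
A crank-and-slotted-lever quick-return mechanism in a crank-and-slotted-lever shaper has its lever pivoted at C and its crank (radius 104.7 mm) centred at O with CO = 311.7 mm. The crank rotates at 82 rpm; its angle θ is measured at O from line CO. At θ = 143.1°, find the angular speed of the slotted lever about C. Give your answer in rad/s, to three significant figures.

ω = 8.587 rad/s (from 82 rpm).
Crank pin A relative to C: A = (d + r cosθ, r sinθ); lever angle φ = atan2(r sinθ, d + r cosθ).
Differentiating tanφ: φ̇ = rω(d cosθ + r)/(d² + r² + 2dr cosθ).
d² + r² + 2dr cosθ = |CA|² = 0.0559236 m²;  d cosθ + r = -0.14456 m.
|ω_lever| = |0.1047·8.587·-0.14456| / 0.0559236 = 2.3241 rad/s.

2.32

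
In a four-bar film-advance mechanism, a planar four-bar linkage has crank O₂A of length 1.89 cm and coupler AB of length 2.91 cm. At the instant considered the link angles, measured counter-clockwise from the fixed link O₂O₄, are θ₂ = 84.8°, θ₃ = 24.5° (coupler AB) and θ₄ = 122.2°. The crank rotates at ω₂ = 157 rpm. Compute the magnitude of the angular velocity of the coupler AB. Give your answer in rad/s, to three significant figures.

6.54

ω₂ = 16.44 rad/s (from 157 rpm).
Differentiating the loop-closure r₂e^{iθ₂}+r₃e^{iθ₃}=r₁+r₄e^{iθ₄} gives r₂ω₂e^{iθ₂}+r₃ω₃e^{iθ₃}=r₄ω₄e^{iθ₄}.
Eliminating the other unknown: ω₃ = r₂ω₂ sin(θ₄−θ₂) / [r₃ sin(θ₃−θ₄)].
Numerator sine = +0.60738; denominator sine = -0.99098.
Result = 0.0189·16.44·(+0.60738) / (0.0291·(-0.99098)) = -6.5447 rad/s; magnitude 6.5447 rad/s.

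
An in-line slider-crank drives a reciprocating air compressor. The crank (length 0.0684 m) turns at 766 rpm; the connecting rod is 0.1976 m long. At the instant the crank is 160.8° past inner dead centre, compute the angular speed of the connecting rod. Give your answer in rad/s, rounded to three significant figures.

26.4

ω = 80.22 rad/s (converted from 766 rpm).
The rod makes angle φ with the slider axis where L sinφ = r sinθ; differentiating, L cosφ·φ̇ = r ω cosθ.
L cosφ = √(L² − r² sin²θ) = 0.19632 m.
|ω_rod| = r ω |cosθ| / √(L² − r² sin²θ) = 0.0684·80.22·0.94438/0.19632 = 26.394 rad/s.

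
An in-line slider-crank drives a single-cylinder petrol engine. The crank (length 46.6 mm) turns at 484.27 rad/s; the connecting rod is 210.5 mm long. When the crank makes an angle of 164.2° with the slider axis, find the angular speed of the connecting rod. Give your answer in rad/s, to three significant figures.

ω = 484.3 rad/s
The rod makes angle φ with the slider axis where L sinφ = r sinθ; differentiating, L cosφ·φ̇ = r ω cosθ.
L cosφ = √(L² − r² sin²θ) = 0.21012 m.
|ω_rod| = r ω |cosθ| / √(L² − r² sin²θ) = 0.0466·484.3·0.96222/0.21012 = 103.34 rad/s.

103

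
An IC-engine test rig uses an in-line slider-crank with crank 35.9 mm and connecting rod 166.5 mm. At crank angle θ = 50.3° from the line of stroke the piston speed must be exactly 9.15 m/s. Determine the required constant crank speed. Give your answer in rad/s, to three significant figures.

291

For an in-line slider-crank, |v_piston| = rω|sinθ|·[1 + r cosθ/√(L² − r² sin²θ)].
With r = 0.0359 m, L = 0.1665 m, θ = 50.3°: the bracketed kinematic factor |dx/dθ| = 0.031479 m.
ω = v/|dx/dθ| = 9.15/0.031479 = 290.67 rad/s.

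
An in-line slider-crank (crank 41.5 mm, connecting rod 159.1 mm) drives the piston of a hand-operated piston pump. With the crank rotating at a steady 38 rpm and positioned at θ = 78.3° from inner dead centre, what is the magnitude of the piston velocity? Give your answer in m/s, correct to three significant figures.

0.171

ω = 2π·38/60 = 3.979 rad/s
For an in-line slider-crank, x = r cosθ + √(L² − r² sin²θ), so v = −rω sinθ·[1 + r cosθ/√(L² − r² sin²θ)].
With r = 0.0415 m, L = 0.1591 m, θ = 78.3°: √(L² − r² sin²θ) = 0.15382 m.
v = −0.0415·3.979·0.97922·[1 + 0.0415·0.20279/0.15382] = -0.17056 m/s.
|v| = 0.17056 m/s.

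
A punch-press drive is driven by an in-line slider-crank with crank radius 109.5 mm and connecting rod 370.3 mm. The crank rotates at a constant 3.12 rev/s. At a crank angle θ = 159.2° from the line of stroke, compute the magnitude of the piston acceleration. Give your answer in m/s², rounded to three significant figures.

29.9

ω = 2π·3.12 = 19.6 rad/s
x(θ) = r cosθ + √(L² − r² sin²θ); with ω constant, a = ω²·d²x/dθ².
d²x/dθ² = −r cosθ − r²(cos2θ)/√u − r⁴ sin²2θ/(4u^{3/2}),  u = L² − r² sin²θ = 0.13561 m².
Substituting r = 0.1095 m, L = 0.3703 m, θ = 159.2°: d²x/dθ² = +0.077698 m.
a = ω²·d²x/dθ² = (19.6)²·(+0.077698) = +29.859 m/s²;  |a| = 29.859 m/s².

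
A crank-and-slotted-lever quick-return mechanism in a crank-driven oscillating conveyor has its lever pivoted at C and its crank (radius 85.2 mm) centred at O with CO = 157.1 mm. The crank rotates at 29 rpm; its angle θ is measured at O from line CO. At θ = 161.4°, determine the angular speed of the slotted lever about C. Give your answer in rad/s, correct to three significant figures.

2.51

ω = 3.037 rad/s (from 29 rpm).
Crank pin A relative to C: A = (d + r cosθ, r sinθ); lever angle φ = atan2(r sinθ, d + r cosθ).
Differentiating tanφ: φ̇ = rω(d cosθ + r)/(d² + r² + 2dr cosθ).
d² + r² + 2dr cosθ = |CA|² = 0.00656784 m²;  d cosθ + r = -0.063694 m.
|ω_lever| = |0.0852·3.037·-0.063694| / 0.00656784 = 2.5093 rad/s.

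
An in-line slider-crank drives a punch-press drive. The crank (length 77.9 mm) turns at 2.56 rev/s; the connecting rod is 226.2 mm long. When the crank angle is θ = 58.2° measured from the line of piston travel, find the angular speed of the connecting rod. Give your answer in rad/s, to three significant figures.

ω = 16.08 rad/s (converted from 2.56 rev/s).
The rod makes angle φ with the slider axis where L sinφ = r sinθ; differentiating, L cosφ·φ̇ = r ω cosθ.
L cosφ = √(L² − r² sin²θ) = 0.21629 m.
|ω_rod| = r ω |cosθ| / √(L² − r² sin²θ) = 0.0779·16.08·0.52696/0.21629 = 3.0527 rad/s.

3.05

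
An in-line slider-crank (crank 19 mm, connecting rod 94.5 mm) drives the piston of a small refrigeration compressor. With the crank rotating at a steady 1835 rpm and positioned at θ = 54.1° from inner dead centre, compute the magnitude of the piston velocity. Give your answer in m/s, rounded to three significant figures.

ω = 2π·1835/60 = 192.2 rad/s
For an in-line slider-crank, x = r cosθ + √(L² − r² sin²θ), so v = −rω sinθ·[1 + r cosθ/√(L² − r² sin²θ)].
With r = 0.019 m, L = 0.0945 m, θ = 54.1°: √(L² − r² sin²θ) = 0.093238 m.
v = −0.019·192.2·0.81004·[1 + 0.019·0.58637/0.093238] = -3.3109 m/s.
|v| = 3.3109 m/s.

3.31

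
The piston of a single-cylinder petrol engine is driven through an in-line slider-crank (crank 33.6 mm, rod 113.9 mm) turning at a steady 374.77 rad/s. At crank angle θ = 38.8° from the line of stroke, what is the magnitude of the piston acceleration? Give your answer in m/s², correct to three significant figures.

ω = 374.8 rad/s
x(θ) = r cosθ + √(L² − r² sin²θ); with ω constant, a = ω²·d²x/dθ².
d²x/dθ² = −r cosθ − r²(cos2θ)/√u − r⁴ sin²2θ/(4u^{3/2}),  u = L² − r² sin²θ = 0.0125299 m².
Substituting r = 0.0336 m, L = 0.1139 m, θ = 38.8°: d²x/dθ² = -0.028568 m.
a = ω²·d²x/dθ² = (374.8)²·(-0.028568) = -4012.5 m/s²;  |a| = 4012.5 m/s².

4010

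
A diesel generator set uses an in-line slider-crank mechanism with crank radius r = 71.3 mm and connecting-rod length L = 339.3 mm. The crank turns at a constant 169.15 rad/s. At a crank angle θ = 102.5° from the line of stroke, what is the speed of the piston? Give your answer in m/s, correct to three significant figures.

11.2

ω = 169.2 rad/s
For an in-line slider-crank, x = r cosθ + √(L² − r² sin²θ), so v = −rω sinθ·[1 + r cosθ/√(L² − r² sin²θ)].
With r = 0.0713 m, L = 0.3393 m, θ = 102.5°: √(L² − r² sin²θ) = 0.33208 m.
v = −0.0713·169.2·0.97630·[1 + 0.0713·-0.21644/0.33208] = -11.227 m/s.
|v| = 11.227 m/s.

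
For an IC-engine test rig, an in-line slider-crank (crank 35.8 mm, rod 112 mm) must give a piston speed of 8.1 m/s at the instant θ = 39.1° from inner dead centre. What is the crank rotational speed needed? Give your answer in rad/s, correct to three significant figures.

286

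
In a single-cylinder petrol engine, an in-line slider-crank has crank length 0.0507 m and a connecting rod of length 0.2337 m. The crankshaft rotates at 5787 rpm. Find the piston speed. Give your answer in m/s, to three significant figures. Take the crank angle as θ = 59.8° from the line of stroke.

ω = 2π·5787/60 = 606 rad/s
For an in-line slider-crank, x = r cosθ + √(L² − r² sin²θ), so v = −rω sinθ·[1 + r cosθ/√(L² − r² sin²θ)].
With r = 0.0507 m, L = 0.2337 m, θ = 59.8°: √(L² − r² sin²θ) = 0.22956 m.
v = −0.0507·606·0.86427·[1 + 0.0507·0.50302/0.22956] = -29.505 m/s.
|v| = 29.505 m/s.

29.5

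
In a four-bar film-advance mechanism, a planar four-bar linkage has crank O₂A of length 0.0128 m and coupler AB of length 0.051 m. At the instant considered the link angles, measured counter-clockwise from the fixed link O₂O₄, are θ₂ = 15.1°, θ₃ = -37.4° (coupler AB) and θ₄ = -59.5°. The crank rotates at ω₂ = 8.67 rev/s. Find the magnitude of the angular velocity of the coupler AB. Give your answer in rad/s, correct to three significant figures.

35.0

ω₂ = 54.48 rad/s (from 8.67 rev/s).
Differentiating the loop-closure r₂e^{iθ₂}+r₃e^{iθ₃}=r₁+r₄e^{iθ₄} gives r₂ω₂e^{iθ₂}+r₃ω₃e^{iθ₃}=r₄ω₄e^{iθ₄}.
Eliminating the other unknown: ω₃ = r₂ω₂ sin(θ₄−θ₂) / [r₃ sin(θ₃−θ₄)].
Numerator sine = -0.96410; denominator sine = +0.37622.
Result = 0.0128·54.48·(-0.96410) / (0.051·(+0.37622)) = -35.036 rad/s; magnitude 35.036 rad/s.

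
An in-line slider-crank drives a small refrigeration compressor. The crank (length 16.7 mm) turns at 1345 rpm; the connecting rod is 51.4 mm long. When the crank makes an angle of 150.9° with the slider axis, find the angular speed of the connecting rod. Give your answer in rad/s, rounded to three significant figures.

ω = 140.8 rad/s (converted from 1345 rpm).
The rod makes angle φ with the slider axis where L sinφ = r sinθ; differentiating, L cosφ·φ̇ = r ω cosθ.
L cosφ = √(L² − r² sin²θ) = 0.050754 m.
|ω_rod| = r ω |cosθ| / √(L² − r² sin²θ) = 0.0167·140.8·0.87377/0.050754 = 40.494 rad/s.

40.5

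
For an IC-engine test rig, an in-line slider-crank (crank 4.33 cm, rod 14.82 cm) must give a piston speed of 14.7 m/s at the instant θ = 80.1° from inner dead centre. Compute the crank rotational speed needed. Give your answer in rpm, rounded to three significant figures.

For an in-line slider-crank, |v_piston| = rω|sinθ|·[1 + r cosθ/√(L² − r² sin²θ)].
With r = 0.0433 m, L = 0.1482 m, θ = 80.1°: the bracketed kinematic factor |dx/dθ| = 0.044893 m.
ω = v/|dx/dθ| = 14.7/0.044893 = 327.45 rad/s.
N = 60ω/(2π) = 3126.9 rpm.

3130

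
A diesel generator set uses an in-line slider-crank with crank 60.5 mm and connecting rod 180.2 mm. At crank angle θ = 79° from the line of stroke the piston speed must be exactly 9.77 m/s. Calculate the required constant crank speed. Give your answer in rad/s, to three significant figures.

For an in-line slider-crank, |v_piston| = rω|sinθ|·[1 + r cosθ/√(L² − r² sin²θ)].
With r = 0.0605 m, L = 0.1802 m, θ = 79°: the bracketed kinematic factor |dx/dθ| = 0.063418 m.
ω = v/|dx/dθ| = 9.77/0.063418 = 154.06 rad/s.

154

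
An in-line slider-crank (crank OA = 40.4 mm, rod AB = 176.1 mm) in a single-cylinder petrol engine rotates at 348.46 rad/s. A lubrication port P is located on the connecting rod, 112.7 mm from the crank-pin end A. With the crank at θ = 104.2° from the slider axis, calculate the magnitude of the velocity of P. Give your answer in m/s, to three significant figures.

13.2

ω = 348.5 rad/s.  Crank-pin speed |V_A| = rω = 14.078 m/s, perpendicular to OA.
Rod angle: sinφ = −(r/L) sinθ ⇒ φ = -12.850°; ω_rod = −rω cosθ/√(L²−r²sin²θ) = +20.114 rad/s.
V_P = V_A + ω_rod × AP, with AP = 0.1127 m along the rod.
Components: V_Px = −rω sinθ − a·ω_rod·sinφ = -13.143 m/s;  V_Py = rω cosθ + a·ω_rod·cosφ = -1.2433 m/s.
|V_P| = √(V_Px² + V_Py²) = 13.202 m/s.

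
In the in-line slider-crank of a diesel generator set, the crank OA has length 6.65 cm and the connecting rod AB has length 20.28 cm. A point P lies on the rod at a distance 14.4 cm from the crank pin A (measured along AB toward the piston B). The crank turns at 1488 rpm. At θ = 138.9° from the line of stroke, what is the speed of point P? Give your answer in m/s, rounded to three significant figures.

6.03

ω = 155.8 rad/s.  Crank-pin speed |V_A| = rω = 10.362 m/s, perpendicular to OA.
Rod angle: sinφ = −(r/L) sinθ ⇒ φ = -12.448°; ω_rod = −rω cosθ/√(L²−r²sin²θ) = +39.431 rad/s.
V_P = V_A + ω_rod × AP, with AP = 0.144 m along the rod.
Components: V_Px = −rω sinθ − a·ω_rod·sinφ = -5.5879 m/s;  V_Py = rω cosθ + a·ω_rod·cosφ = -2.264 m/s.
|V_P| = √(V_Px² + V_Py²) = 6.0291 m/s.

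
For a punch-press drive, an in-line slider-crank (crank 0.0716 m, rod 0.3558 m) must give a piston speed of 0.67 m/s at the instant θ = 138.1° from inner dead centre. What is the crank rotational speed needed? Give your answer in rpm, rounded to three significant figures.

For an in-line slider-crank, |v_piston| = rω|sinθ|·[1 + r cosθ/√(L² − r² sin²θ)].
With r = 0.0716 m, L = 0.3558 m, θ = 138.1°: the bracketed kinematic factor |dx/dθ| = 0.040589 m.
ω = v/|dx/dθ| = 0.67/0.040589 = 16.507 rad/s.
N = 60ω/(2π) = 157.63 rpm.

158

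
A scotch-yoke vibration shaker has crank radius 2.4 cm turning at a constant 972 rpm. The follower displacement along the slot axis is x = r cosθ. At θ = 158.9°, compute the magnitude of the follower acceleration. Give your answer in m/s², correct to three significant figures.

232

ω = 101.8 rad/s (from 972 rpm).
x = r cosθ ⇒ ẍ = −rω² cosθ (ω constant).
|a| = rω²|cosθ| = 0.024·(101.8)²·|cos 158.9°| = 231.99 m/s².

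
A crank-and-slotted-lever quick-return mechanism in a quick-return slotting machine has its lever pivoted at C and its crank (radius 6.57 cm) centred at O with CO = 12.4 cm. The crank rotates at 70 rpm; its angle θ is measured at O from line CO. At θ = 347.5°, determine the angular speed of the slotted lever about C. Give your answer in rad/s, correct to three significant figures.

ω = 7.33 rad/s (from 70 rpm).
Crank pin A relative to C: A = (d + r cosθ, r sinθ); lever angle φ = atan2(r sinθ, d + r cosθ).
Differentiating tanφ: φ̇ = rω(d cosθ + r)/(d² + r² + 2dr cosθ).
d² + r² + 2dr cosθ = |CA|² = 0.0355999 m²;  d cosθ + r = +0.18676 m.
|ω_lever| = |0.0657·7.33·+0.18676| / 0.0355999 = 2.5266 rad/s.

2.53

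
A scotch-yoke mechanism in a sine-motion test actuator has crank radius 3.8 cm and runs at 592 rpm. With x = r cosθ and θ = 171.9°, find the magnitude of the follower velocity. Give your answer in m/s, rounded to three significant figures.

0.332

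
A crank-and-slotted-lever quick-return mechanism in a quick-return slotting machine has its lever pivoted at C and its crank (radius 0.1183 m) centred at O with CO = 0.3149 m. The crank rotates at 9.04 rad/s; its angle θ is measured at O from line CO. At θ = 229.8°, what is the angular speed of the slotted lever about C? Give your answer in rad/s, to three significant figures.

1.40

ω = 9.04 rad/s
Crank pin A relative to C: A = (d + r cosθ, r sinθ); lever angle φ = atan2(r sinθ, d + r cosθ).
Differentiating tanφ: φ̇ = rω(d cosθ + r)/(d² + r² + 2dr cosθ).
d² + r² + 2dr cosθ = |CA|² = 0.0650669 m²;  d cosθ + r = -0.084955 m.
|ω_lever| = |0.1183·9.04·-0.084955| / 0.0650669 = 1.3963 rad/s.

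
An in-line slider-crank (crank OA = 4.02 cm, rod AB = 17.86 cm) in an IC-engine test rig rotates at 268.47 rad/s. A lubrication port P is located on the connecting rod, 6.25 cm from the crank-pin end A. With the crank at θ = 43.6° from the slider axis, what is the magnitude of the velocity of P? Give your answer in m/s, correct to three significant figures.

9.37

ω = 268.5 rad/s.  Crank-pin speed |V_A| = rω = 10.792 m/s, perpendicular to OA.
Rod angle: sinφ = −(r/L) sinθ ⇒ φ = -8.930°; ω_rod = −rω cosθ/√(L²−r²sin²θ) = -44.297 rad/s.
V_P = V_A + ω_rod × AP, with AP = 0.0625 m along the rod.
Components: V_Px = −rω sinθ − a·ω_rod·sinφ = -7.8725 m/s;  V_Py = rω cosθ + a·ω_rod·cosφ = +5.0806 m/s.
|V_P| = √(V_Px² + V_Py²) = 9.3695 m/s.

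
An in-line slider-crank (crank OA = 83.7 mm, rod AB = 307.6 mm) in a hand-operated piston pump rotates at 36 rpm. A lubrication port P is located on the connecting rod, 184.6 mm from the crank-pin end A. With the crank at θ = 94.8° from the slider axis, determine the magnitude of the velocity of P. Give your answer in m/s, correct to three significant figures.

ω = 3.77 rad/s.  Crank-pin speed |V_A| = rω = 0.31554 m/s, perpendicular to OA.
Rod angle: sinφ = −(r/L) sinθ ⇒ φ = -15.733°; ω_rod = −rω cosθ/√(L²−r²sin²θ) = +0.089179 rad/s.
V_P = V_A + ω_rod × AP, with AP = 0.1846 m along the rod.
Components: V_Px = −rω sinθ − a·ω_rod·sinφ = -0.30997 m/s;  V_Py = rω cosθ + a·ω_rod·cosφ = -0.010558 m/s.
|V_P| = √(V_Px² + V_Py²) = 0.31015 m/s.

0.310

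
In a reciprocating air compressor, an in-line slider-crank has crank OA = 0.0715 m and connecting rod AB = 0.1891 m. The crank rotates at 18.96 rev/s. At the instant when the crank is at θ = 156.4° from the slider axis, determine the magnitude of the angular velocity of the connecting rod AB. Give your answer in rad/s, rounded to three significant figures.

41.8

ω = 119.1 rad/s (converted from 18.96 rev/s).
The rod makes angle φ with the slider axis where L sinφ = r sinθ; differentiating, L cosφ·φ̇ = r ω cosθ.
L cosφ = √(L² − r² sin²θ) = 0.18692 m.
|ω_rod| = r ω |cosθ| / √(L² − r² sin²θ) = 0.0715·119.1·0.91636/0.18692 = 41.757 rad/s.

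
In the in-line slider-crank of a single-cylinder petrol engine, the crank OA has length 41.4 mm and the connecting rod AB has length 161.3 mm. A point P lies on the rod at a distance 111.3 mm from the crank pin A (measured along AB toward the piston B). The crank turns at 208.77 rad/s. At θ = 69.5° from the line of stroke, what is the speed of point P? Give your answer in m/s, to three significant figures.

ω = 208.8 rad/s.  Crank-pin speed |V_A| = rω = 8.6431 m/s, perpendicular to OA.
Rod angle: sinφ = −(r/L) sinθ ⇒ φ = -13.911°; ω_rod = −rω cosθ/√(L²−r²sin²θ) = -19.332 rad/s.
V_P = V_A + ω_rod × AP, with AP = 0.1113 m along the rod.
Components: V_Px = −rω sinθ − a·ω_rod·sinφ = -8.613 m/s;  V_Py = rω cosθ + a·ω_rod·cosφ = +0.93827 m/s.
|V_P| = √(V_Px² + V_Py²) = 8.664 m/s.

8.66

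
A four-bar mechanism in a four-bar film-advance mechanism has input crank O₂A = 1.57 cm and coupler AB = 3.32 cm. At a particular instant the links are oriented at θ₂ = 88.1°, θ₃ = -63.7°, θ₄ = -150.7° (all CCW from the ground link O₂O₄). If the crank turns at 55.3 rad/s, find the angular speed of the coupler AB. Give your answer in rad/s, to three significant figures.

22.4

ω₂ = 55.3 rad/s
Differentiating the loop-closure r₂e^{iθ₂}+r₃e^{iθ₃}=r₁+r₄e^{iθ₄} gives r₂ω₂e^{iθ₂}+r₃ω₃e^{iθ₃}=r₄ω₄e^{iθ₄}.
Eliminating the other unknown: ω₃ = r₂ω₂ sin(θ₄−θ₂) / [r₃ sin(θ₃−θ₄)].
Numerator sine = +0.85536; denominator sine = +0.99863.
Result = 0.0157·55.3·(+0.85536) / (0.0332·(+0.99863)) = +22.399 rad/s; magnitude 22.399 rad/s.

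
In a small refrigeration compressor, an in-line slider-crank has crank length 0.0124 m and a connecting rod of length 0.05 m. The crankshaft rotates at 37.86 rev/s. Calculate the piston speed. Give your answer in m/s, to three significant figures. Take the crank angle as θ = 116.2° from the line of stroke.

ω = 2π·37.9 = 237.9 rad/s
For an in-line slider-crank, x = r cosθ + √(L² − r² sin²θ), so v = −rω sinθ·[1 + r cosθ/√(L² − r² sin²θ)].
With r = 0.0124 m, L = 0.05 m, θ = 116.2°: √(L² − r² sin²θ) = 0.048746 m.
v = −0.0124·237.9·0.89726·[1 + 0.0124·-0.44151/0.048746] = -2.3494 m/s.
|v| = 2.3494 m/s.

2.35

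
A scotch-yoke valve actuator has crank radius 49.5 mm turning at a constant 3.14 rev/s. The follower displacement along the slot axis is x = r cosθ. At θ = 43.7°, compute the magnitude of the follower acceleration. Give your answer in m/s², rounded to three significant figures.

ω = 19.73 rad/s (from 3.14 rev/s).
x = r cosθ ⇒ ẍ = −rω² cosθ (ω constant).
|a| = rω²|cosθ| = 0.0495·(19.73)²·|cos 43.7°| = 13.93 m/s².

13.9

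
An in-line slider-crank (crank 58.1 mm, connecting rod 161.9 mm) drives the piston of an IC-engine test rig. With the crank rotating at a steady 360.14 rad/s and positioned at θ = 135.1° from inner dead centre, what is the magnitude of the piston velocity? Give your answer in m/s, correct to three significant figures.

10.9

ω = 360.1 rad/s
For an in-line slider-crank, x = r cosθ + √(L² − r² sin²θ), so v = −rω sinθ·[1 + r cosθ/√(L² − r² sin²θ)].
With r = 0.0581 m, L = 0.1619 m, θ = 135.1°: √(L² − r² sin²θ) = 0.15662 m.
v = −0.0581·360.1·0.70587·[1 + 0.0581·-0.70834/0.15662] = -10.889 m/s.
|v| = 10.889 m/s.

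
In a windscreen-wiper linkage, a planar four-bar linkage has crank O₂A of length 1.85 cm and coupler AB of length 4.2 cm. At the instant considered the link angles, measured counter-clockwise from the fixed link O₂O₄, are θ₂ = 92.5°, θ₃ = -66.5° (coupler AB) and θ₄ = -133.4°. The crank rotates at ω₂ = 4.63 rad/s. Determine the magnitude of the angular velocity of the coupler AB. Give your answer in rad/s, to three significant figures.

ω₂ = 4.63 rad/s
Differentiating the loop-closure r₂e^{iθ₂}+r₃e^{iθ₃}=r₁+r₄e^{iθ₄} gives r₂ω₂e^{iθ₂}+r₃ω₃e^{iθ₃}=r₄ω₄e^{iθ₄}.
Eliminating the other unknown: ω₃ = r₂ω₂ sin(θ₄−θ₂) / [r₃ sin(θ₃−θ₄)].
Numerator sine = +0.71813; denominator sine = +0.91982.
Result = 0.0185·4.63·(+0.71813) / (0.042·(+0.91982)) = +1.5922 rad/s; magnitude 1.5922 rad/s.

1.59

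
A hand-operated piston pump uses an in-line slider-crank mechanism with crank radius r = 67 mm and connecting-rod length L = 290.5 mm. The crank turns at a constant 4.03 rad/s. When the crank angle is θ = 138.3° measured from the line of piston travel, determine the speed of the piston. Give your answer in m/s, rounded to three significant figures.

0.148

ω = 4.03 rad/s
For an in-line slider-crank, x = r cosθ + √(L² − r² sin²θ), so v = −rω sinθ·[1 + r cosθ/√(L² − r² sin²θ)].
With r = 0.067 m, L = 0.2905 m, θ = 138.3°: √(L² − r² sin²θ) = 0.28706 m.
v = −0.067·4.03·0.66523·[1 + 0.067·-0.74664/0.28706] = -0.14832 m/s.
|v| = 0.14832 m/s.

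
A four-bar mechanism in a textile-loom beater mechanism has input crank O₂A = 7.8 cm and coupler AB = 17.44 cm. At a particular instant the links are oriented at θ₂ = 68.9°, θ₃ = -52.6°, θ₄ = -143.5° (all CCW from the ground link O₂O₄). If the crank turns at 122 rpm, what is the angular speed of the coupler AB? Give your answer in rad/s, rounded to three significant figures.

ω₂ = 12.78 rad/s (from 122 rpm).
Differentiating the loop-closure r₂e^{iθ₂}+r₃e^{iθ₃}=r₁+r₄e^{iθ₄} gives r₂ω₂e^{iθ₂}+r₃ω₃e^{iθ₃}=r₄ω₄e^{iθ₄}.
Eliminating the other unknown: ω₃ = r₂ω₂ sin(θ₄−θ₂) / [r₃ sin(θ₃−θ₄)].
Numerator sine = +0.53583; denominator sine = +0.99988.
Result = 0.078·12.78·(+0.53583) / (0.1744·(+0.99988)) = +3.0621 rad/s; magnitude 3.0621 rad/s.

3.06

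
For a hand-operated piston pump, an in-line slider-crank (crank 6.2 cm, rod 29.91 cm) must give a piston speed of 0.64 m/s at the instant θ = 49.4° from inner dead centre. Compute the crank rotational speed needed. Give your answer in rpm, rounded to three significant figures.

For an in-line slider-crank, |v_piston| = rω|sinθ|·[1 + r cosθ/√(L² − r² sin²θ)].
With r = 0.062 m, L = 0.2991 m, θ = 49.4°: the bracketed kinematic factor |dx/dθ| = 0.053505 m.
ω = v/|dx/dθ| = 0.64/0.053505 = 11.961 rad/s.
N = 60ω/(2π) = 114.22 rpm.

114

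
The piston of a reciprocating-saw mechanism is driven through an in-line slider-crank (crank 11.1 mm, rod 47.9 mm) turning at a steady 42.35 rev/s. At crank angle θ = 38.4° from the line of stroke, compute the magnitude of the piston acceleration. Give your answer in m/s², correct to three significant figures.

ω = 2π·42.3 = 266.1 rad/s
x(θ) = r cosθ + √(L² − r² sin²θ); with ω constant, a = ω²·d²x/dθ².
d²x/dθ² = −r cosθ − r²(cos2θ)/√u − r⁴ sin²2θ/(4u^{3/2}),  u = L² − r² sin²θ = 0.00224687 m².
Substituting r = 0.0111 m, L = 0.0479 m, θ = 38.4°: d²x/dθ² = -0.0093263 m.
a = ω²·d²x/dθ² = (266.1)²·(-0.0093263) = -660.35 m/s²;  |a| = 660.35 m/s².

660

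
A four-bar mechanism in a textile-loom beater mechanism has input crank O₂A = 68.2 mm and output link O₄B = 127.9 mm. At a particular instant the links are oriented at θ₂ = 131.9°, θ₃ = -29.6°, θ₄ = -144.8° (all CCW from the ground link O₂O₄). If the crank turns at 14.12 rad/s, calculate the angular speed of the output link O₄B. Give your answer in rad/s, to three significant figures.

2.64

ω₂ = 14.12 rad/s
Differentiating the loop-closure r₂e^{iθ₂}+r₃e^{iθ₃}=r₁+r₄e^{iθ₄} gives r₂ω₂e^{iθ₂}+r₃ω₃e^{iθ₃}=r₄ω₄e^{iθ₄}.
Eliminating the other unknown: ω₄ = r₂ω₂ sin(θ₂−θ₃) / [r₄ sin(θ₄−θ₃)].
Numerator sine = +0.31730; denominator sine = -0.90483.
Result = 0.0682·14.12·(+0.31730) / (0.1279·(-0.90483)) = -2.6403 rad/s; magnitude 2.6403 rad/s.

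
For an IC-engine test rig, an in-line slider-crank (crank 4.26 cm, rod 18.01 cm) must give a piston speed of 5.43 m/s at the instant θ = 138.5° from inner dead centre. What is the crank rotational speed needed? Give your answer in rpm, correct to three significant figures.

2240

For an in-line slider-crank, |v_piston| = rω|sinθ|·[1 + r cosθ/√(L² − r² sin²θ)].
With r = 0.0426 m, L = 0.1801 m, θ = 138.5°: the bracketed kinematic factor |dx/dθ| = 0.023164 m.
ω = v/|dx/dθ| = 5.43/0.023164 = 234.41 rad/s.
N = 60ω/(2π) = 2238.5 rpm.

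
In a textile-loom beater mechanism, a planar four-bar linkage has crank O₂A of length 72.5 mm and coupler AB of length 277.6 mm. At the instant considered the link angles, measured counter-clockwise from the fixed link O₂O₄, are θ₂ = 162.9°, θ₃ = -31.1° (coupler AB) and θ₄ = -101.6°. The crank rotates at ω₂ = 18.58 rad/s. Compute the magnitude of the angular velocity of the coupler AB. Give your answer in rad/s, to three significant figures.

5.12

ω₂ = 18.58 rad/s
Differentiating the loop-closure r₂e^{iθ₂}+r₃e^{iθ₃}=r₁+r₄e^{iθ₄} gives r₂ω₂e^{iθ₂}+r₃ω₃e^{iθ₃}=r₄ω₄e^{iθ₄}.
Eliminating the other unknown: ω₃ = r₂ω₂ sin(θ₄−θ₂) / [r₃ sin(θ₃−θ₄)].
Numerator sine = +0.99540; denominator sine = +0.94264.
Result = 0.0725·18.58·(+0.99540) / (0.2776·(+0.94264)) = +5.1241 rad/s; magnitude 5.1241 rad/s.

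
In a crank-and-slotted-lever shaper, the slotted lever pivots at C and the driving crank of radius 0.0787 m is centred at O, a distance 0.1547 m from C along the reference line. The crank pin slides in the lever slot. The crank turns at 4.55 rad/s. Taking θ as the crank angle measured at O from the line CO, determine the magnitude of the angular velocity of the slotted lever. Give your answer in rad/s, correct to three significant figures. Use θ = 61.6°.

ω = 4.55 rad/s
Crank pin A relative to C: A = (d + r cosθ, r sinθ); lever angle φ = atan2(r sinθ, d + r cosθ).
Differentiating tanφ: φ̇ = rω(d cosθ + r)/(d² + r² + 2dr cosθ).
d² + r² + 2dr cosθ = |CA|² = 0.0417071 m²;  d cosθ + r = +0.15228 m.
|ω_lever| = |0.0787·4.55·+0.15228| / 0.0417071 = 1.3074 rad/s.

1.31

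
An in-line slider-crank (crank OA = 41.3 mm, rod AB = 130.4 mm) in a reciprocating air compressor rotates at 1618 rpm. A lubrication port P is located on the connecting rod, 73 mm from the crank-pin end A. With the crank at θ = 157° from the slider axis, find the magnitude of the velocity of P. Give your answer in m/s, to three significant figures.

ω = 169.4 rad/s.  Crank-pin speed |V_A| = rω = 6.9977 m/s, perpendicular to OA.
Rod angle: sinφ = −(r/L) sinθ ⇒ φ = -7.109°; ω_rod = −rω cosθ/√(L²−r²sin²θ) = +49.78 rad/s.
V_P = V_A + ω_rod × AP, with AP = 0.073 m along the rod.
Components: V_Px = −rω sinθ − a·ω_rod·sinφ = -2.2845 m/s;  V_Py = rω cosθ + a·ω_rod·cosφ = -2.8354 m/s.
|V_P| = √(V_Px² + V_Py²) = 3.6412 m/s.

3.64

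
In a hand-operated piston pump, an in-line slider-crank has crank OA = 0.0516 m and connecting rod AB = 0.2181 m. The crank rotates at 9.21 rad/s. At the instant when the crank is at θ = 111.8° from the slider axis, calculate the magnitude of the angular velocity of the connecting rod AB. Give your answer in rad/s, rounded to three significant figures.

0.829

ω = 9.21 rad/s
The rod makes angle φ with the slider axis where L sinφ = r sinθ; differentiating, L cosφ·φ̇ = r ω cosθ.
L cosφ = √(L² − r² sin²θ) = 0.21277 m.
|ω_rod| = r ω |cosθ| / √(L² − r² sin²θ) = 0.0516·9.21·0.37137/0.21277 = 0.82946 rad/s.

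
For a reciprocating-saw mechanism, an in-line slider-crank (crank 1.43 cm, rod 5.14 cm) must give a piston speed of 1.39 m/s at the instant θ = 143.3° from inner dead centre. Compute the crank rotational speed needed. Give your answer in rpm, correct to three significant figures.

2010

For an in-line slider-crank, |v_piston| = rω|sinθ|·[1 + r cosθ/√(L² − r² sin²θ)].
With r = 0.0143 m, L = 0.0514 m, θ = 143.3°: the bracketed kinematic factor |dx/dθ| = 0.0066128 m.
ω = v/|dx/dθ| = 1.39/0.0066128 = 210.2 rad/s.
N = 60ω/(2π) = 2007.2 rpm.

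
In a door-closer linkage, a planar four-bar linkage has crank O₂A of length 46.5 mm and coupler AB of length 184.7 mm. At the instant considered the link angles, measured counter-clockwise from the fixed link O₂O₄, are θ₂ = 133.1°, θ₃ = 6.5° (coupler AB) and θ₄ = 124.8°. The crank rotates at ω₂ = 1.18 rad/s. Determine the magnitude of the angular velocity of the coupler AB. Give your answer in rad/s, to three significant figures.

0.0487

ω₂ = 1.18 rad/s
Differentiating the loop-closure r₂e^{iθ₂}+r₃e^{iθ₃}=r₁+r₄e^{iθ₄} gives r₂ω₂e^{iθ₂}+r₃ω₃e^{iθ₃}=r₄ω₄e^{iθ₄}.
Eliminating the other unknown: ω₃ = r₂ω₂ sin(θ₄−θ₂) / [r₃ sin(θ₃−θ₄)].
Numerator sine = -0.14436; denominator sine = -0.88048.
Result = 0.0465·1.18·(-0.14436) / (0.1847·(-0.88048)) = +0.048706 rad/s; magnitude 0.048706 rad/s.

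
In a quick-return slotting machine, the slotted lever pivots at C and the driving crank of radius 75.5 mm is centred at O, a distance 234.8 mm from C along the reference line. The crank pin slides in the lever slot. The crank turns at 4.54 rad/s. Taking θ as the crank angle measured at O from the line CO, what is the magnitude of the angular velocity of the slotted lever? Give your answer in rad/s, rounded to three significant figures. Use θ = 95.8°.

0.310

ω = 4.54 rad/s
Crank pin A relative to C: A = (d + r cosθ, r sinθ); lever angle φ = atan2(r sinθ, d + r cosθ).
Differentiating tanφ: φ̇ = rω(d cosθ + r)/(d² + r² + 2dr cosθ).
d² + r² + 2dr cosθ = |CA|² = 0.0572484 m²;  d cosθ + r = +0.051772 m.
|ω_lever| = |0.0755·4.54·+0.051772| / 0.0572484 = 0.30998 rad/s.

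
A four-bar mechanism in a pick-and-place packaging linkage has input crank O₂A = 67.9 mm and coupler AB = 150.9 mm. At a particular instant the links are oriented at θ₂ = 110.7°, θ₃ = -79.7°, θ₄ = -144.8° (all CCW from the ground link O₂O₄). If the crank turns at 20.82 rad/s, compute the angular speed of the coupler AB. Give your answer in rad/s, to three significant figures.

ω₂ = 20.82 rad/s
Differentiating the loop-closure r₂e^{iθ₂}+r₃e^{iθ₃}=r₁+r₄e^{iθ₄} gives r₂ω₂e^{iθ₂}+r₃ω₃e^{iθ₃}=r₄ω₄e^{iθ₄}.
Eliminating the other unknown: ω₃ = r₂ω₂ sin(θ₄−θ₂) / [r₃ sin(θ₃−θ₄)].
Numerator sine = +0.96815; denominator sine = +0.90704.
Result = 0.0679·20.82·(+0.96815) / (0.1509·(+0.90704)) = +9.9994 rad/s; magnitude 9.9994 rad/s.

10.00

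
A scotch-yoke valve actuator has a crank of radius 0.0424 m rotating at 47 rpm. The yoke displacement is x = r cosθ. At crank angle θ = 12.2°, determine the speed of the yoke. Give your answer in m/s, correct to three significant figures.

ω = 4.922 rad/s (from 47 rpm).
x = r cosθ ⇒ ẋ = −rω sinθ.
|v| = rω|sinθ| = 0.0424·4.922·|sin 12.2°| = 0.0441 m/s.

0.0441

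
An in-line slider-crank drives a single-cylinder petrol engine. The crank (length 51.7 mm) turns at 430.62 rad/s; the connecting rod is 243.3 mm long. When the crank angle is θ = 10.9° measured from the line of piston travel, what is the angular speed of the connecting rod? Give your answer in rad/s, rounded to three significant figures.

89.9

ω = 430.6 rad/s
The rod makes angle φ with the slider axis where L sinφ = r sinθ; differentiating, L cosφ·φ̇ = r ω cosθ.
L cosφ = √(L² − r² sin²θ) = 0.2431 m.
|ω_rod| = r ω |cosθ| / √(L² − r² sin²θ) = 0.0517·430.6·0.98196/0.2431 = 89.926 rad/s.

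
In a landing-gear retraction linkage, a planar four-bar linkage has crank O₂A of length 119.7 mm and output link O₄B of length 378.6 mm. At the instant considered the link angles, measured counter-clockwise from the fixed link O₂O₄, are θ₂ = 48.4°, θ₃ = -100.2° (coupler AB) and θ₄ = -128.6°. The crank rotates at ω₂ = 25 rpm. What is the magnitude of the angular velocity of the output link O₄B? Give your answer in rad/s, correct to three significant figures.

0.907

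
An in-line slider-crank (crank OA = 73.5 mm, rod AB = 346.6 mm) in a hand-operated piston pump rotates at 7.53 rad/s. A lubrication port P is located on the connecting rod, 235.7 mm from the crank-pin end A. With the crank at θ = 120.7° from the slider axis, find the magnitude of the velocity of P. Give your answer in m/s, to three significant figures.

0.449

ω = 7.53 rad/s.  Crank-pin speed |V_A| = rω = 0.55346 m/s, perpendicular to OA.
Rod angle: sinφ = −(r/L) sinθ ⇒ φ = -10.506°; ω_rod = −rω cosθ/√(L²−r²sin²θ) = +0.82914 rad/s.
V_P = V_A + ω_rod × AP, with AP = 0.2357 m along the rod.
Components: V_Px = −rω sinθ − a·ω_rod·sinφ = -0.44026 m/s;  V_Py = rω cosθ + a·ω_rod·cosφ = -0.09041 m/s.
|V_P| = √(V_Px² + V_Py²) = 0.44944 m/s.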